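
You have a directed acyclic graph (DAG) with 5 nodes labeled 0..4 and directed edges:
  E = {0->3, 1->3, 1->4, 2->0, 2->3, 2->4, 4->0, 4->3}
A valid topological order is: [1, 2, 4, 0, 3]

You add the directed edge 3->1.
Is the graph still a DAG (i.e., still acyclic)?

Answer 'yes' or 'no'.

Answer: no

Derivation:
Given toposort: [1, 2, 4, 0, 3]
Position of 3: index 4; position of 1: index 0
New edge 3->1: backward (u after v in old order)
Backward edge: old toposort is now invalid. Check if this creates a cycle.
Does 1 already reach 3? Reachable from 1: [0, 1, 3, 4]. YES -> cycle!
Still a DAG? no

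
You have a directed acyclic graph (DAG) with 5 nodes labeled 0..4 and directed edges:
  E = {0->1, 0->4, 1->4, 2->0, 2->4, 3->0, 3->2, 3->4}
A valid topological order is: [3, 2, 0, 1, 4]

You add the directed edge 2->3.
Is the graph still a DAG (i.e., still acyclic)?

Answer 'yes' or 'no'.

Given toposort: [3, 2, 0, 1, 4]
Position of 2: index 1; position of 3: index 0
New edge 2->3: backward (u after v in old order)
Backward edge: old toposort is now invalid. Check if this creates a cycle.
Does 3 already reach 2? Reachable from 3: [0, 1, 2, 3, 4]. YES -> cycle!
Still a DAG? no

Answer: no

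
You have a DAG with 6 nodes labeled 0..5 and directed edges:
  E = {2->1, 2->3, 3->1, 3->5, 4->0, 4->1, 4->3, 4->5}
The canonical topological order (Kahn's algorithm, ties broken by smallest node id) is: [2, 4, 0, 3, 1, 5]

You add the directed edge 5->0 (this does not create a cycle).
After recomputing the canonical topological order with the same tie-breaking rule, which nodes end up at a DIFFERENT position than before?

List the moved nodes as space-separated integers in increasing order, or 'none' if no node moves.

Answer: 0 1 3 5

Derivation:
Old toposort: [2, 4, 0, 3, 1, 5]
Added edge 5->0
Recompute Kahn (smallest-id tiebreak):
  initial in-degrees: [2, 3, 0, 2, 0, 2]
  ready (indeg=0): [2, 4]
  pop 2: indeg[1]->2; indeg[3]->1 | ready=[4] | order so far=[2]
  pop 4: indeg[0]->1; indeg[1]->1; indeg[3]->0; indeg[5]->1 | ready=[3] | order so far=[2, 4]
  pop 3: indeg[1]->0; indeg[5]->0 | ready=[1, 5] | order so far=[2, 4, 3]
  pop 1: no out-edges | ready=[5] | order so far=[2, 4, 3, 1]
  pop 5: indeg[0]->0 | ready=[0] | order so far=[2, 4, 3, 1, 5]
  pop 0: no out-edges | ready=[] | order so far=[2, 4, 3, 1, 5, 0]
New canonical toposort: [2, 4, 3, 1, 5, 0]
Compare positions:
  Node 0: index 2 -> 5 (moved)
  Node 1: index 4 -> 3 (moved)
  Node 2: index 0 -> 0 (same)
  Node 3: index 3 -> 2 (moved)
  Node 4: index 1 -> 1 (same)
  Node 5: index 5 -> 4 (moved)
Nodes that changed position: 0 1 3 5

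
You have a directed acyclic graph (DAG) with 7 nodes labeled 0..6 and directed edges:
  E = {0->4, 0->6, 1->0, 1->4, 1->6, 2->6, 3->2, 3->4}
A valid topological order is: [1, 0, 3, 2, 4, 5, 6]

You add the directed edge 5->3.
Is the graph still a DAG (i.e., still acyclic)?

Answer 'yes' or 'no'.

Given toposort: [1, 0, 3, 2, 4, 5, 6]
Position of 5: index 5; position of 3: index 2
New edge 5->3: backward (u after v in old order)
Backward edge: old toposort is now invalid. Check if this creates a cycle.
Does 3 already reach 5? Reachable from 3: [2, 3, 4, 6]. NO -> still a DAG (reorder needed).
Still a DAG? yes

Answer: yes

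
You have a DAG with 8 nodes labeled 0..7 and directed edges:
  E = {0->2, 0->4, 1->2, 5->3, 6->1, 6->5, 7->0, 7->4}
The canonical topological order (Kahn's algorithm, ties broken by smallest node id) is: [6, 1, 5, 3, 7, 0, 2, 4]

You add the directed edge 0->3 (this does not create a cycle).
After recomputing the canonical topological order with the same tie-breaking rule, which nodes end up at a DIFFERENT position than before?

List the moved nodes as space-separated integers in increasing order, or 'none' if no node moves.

Answer: 0 2 3 7

Derivation:
Old toposort: [6, 1, 5, 3, 7, 0, 2, 4]
Added edge 0->3
Recompute Kahn (smallest-id tiebreak):
  initial in-degrees: [1, 1, 2, 2, 2, 1, 0, 0]
  ready (indeg=0): [6, 7]
  pop 6: indeg[1]->0; indeg[5]->0 | ready=[1, 5, 7] | order so far=[6]
  pop 1: indeg[2]->1 | ready=[5, 7] | order so far=[6, 1]
  pop 5: indeg[3]->1 | ready=[7] | order so far=[6, 1, 5]
  pop 7: indeg[0]->0; indeg[4]->1 | ready=[0] | order so far=[6, 1, 5, 7]
  pop 0: indeg[2]->0; indeg[3]->0; indeg[4]->0 | ready=[2, 3, 4] | order so far=[6, 1, 5, 7, 0]
  pop 2: no out-edges | ready=[3, 4] | order so far=[6, 1, 5, 7, 0, 2]
  pop 3: no out-edges | ready=[4] | order so far=[6, 1, 5, 7, 0, 2, 3]
  pop 4: no out-edges | ready=[] | order so far=[6, 1, 5, 7, 0, 2, 3, 4]
New canonical toposort: [6, 1, 5, 7, 0, 2, 3, 4]
Compare positions:
  Node 0: index 5 -> 4 (moved)
  Node 1: index 1 -> 1 (same)
  Node 2: index 6 -> 5 (moved)
  Node 3: index 3 -> 6 (moved)
  Node 4: index 7 -> 7 (same)
  Node 5: index 2 -> 2 (same)
  Node 6: index 0 -> 0 (same)
  Node 7: index 4 -> 3 (moved)
Nodes that changed position: 0 2 3 7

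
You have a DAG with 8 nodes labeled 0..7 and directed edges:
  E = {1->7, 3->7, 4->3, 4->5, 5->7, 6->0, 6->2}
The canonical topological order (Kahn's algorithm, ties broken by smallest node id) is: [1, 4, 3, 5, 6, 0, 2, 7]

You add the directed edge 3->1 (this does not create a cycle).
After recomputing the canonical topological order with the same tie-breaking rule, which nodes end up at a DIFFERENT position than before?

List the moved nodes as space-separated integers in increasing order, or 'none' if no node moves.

Old toposort: [1, 4, 3, 5, 6, 0, 2, 7]
Added edge 3->1
Recompute Kahn (smallest-id tiebreak):
  initial in-degrees: [1, 1, 1, 1, 0, 1, 0, 3]
  ready (indeg=0): [4, 6]
  pop 4: indeg[3]->0; indeg[5]->0 | ready=[3, 5, 6] | order so far=[4]
  pop 3: indeg[1]->0; indeg[7]->2 | ready=[1, 5, 6] | order so far=[4, 3]
  pop 1: indeg[7]->1 | ready=[5, 6] | order so far=[4, 3, 1]
  pop 5: indeg[7]->0 | ready=[6, 7] | order so far=[4, 3, 1, 5]
  pop 6: indeg[0]->0; indeg[2]->0 | ready=[0, 2, 7] | order so far=[4, 3, 1, 5, 6]
  pop 0: no out-edges | ready=[2, 7] | order so far=[4, 3, 1, 5, 6, 0]
  pop 2: no out-edges | ready=[7] | order so far=[4, 3, 1, 5, 6, 0, 2]
  pop 7: no out-edges | ready=[] | order so far=[4, 3, 1, 5, 6, 0, 2, 7]
New canonical toposort: [4, 3, 1, 5, 6, 0, 2, 7]
Compare positions:
  Node 0: index 5 -> 5 (same)
  Node 1: index 0 -> 2 (moved)
  Node 2: index 6 -> 6 (same)
  Node 3: index 2 -> 1 (moved)
  Node 4: index 1 -> 0 (moved)
  Node 5: index 3 -> 3 (same)
  Node 6: index 4 -> 4 (same)
  Node 7: index 7 -> 7 (same)
Nodes that changed position: 1 3 4

Answer: 1 3 4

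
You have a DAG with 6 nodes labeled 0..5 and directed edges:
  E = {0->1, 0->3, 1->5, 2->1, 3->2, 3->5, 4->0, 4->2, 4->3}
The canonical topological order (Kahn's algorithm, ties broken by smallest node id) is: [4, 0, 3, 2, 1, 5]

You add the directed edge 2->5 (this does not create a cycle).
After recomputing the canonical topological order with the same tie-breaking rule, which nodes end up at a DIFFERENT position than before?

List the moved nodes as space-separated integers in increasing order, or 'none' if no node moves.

Old toposort: [4, 0, 3, 2, 1, 5]
Added edge 2->5
Recompute Kahn (smallest-id tiebreak):
  initial in-degrees: [1, 2, 2, 2, 0, 3]
  ready (indeg=0): [4]
  pop 4: indeg[0]->0; indeg[2]->1; indeg[3]->1 | ready=[0] | order so far=[4]
  pop 0: indeg[1]->1; indeg[3]->0 | ready=[3] | order so far=[4, 0]
  pop 3: indeg[2]->0; indeg[5]->2 | ready=[2] | order so far=[4, 0, 3]
  pop 2: indeg[1]->0; indeg[5]->1 | ready=[1] | order so far=[4, 0, 3, 2]
  pop 1: indeg[5]->0 | ready=[5] | order so far=[4, 0, 3, 2, 1]
  pop 5: no out-edges | ready=[] | order so far=[4, 0, 3, 2, 1, 5]
New canonical toposort: [4, 0, 3, 2, 1, 5]
Compare positions:
  Node 0: index 1 -> 1 (same)
  Node 1: index 4 -> 4 (same)
  Node 2: index 3 -> 3 (same)
  Node 3: index 2 -> 2 (same)
  Node 4: index 0 -> 0 (same)
  Node 5: index 5 -> 5 (same)
Nodes that changed position: none

Answer: none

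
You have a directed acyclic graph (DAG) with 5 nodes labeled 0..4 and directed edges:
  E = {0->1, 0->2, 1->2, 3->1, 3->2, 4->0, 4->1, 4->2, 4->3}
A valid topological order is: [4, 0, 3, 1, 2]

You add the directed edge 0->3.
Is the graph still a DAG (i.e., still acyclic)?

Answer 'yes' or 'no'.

Given toposort: [4, 0, 3, 1, 2]
Position of 0: index 1; position of 3: index 2
New edge 0->3: forward
Forward edge: respects the existing order. Still a DAG, same toposort still valid.
Still a DAG? yes

Answer: yes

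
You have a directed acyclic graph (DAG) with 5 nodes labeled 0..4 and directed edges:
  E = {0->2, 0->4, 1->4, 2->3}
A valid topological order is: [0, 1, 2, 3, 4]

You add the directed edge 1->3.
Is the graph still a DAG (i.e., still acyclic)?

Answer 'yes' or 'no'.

Given toposort: [0, 1, 2, 3, 4]
Position of 1: index 1; position of 3: index 3
New edge 1->3: forward
Forward edge: respects the existing order. Still a DAG, same toposort still valid.
Still a DAG? yes

Answer: yes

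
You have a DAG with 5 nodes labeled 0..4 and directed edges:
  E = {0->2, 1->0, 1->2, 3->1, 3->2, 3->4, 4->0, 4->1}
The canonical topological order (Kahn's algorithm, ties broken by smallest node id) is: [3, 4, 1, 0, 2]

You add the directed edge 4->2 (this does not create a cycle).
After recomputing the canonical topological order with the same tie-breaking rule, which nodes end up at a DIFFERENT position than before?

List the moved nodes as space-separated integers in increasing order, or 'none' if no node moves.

Old toposort: [3, 4, 1, 0, 2]
Added edge 4->2
Recompute Kahn (smallest-id tiebreak):
  initial in-degrees: [2, 2, 4, 0, 1]
  ready (indeg=0): [3]
  pop 3: indeg[1]->1; indeg[2]->3; indeg[4]->0 | ready=[4] | order so far=[3]
  pop 4: indeg[0]->1; indeg[1]->0; indeg[2]->2 | ready=[1] | order so far=[3, 4]
  pop 1: indeg[0]->0; indeg[2]->1 | ready=[0] | order so far=[3, 4, 1]
  pop 0: indeg[2]->0 | ready=[2] | order so far=[3, 4, 1, 0]
  pop 2: no out-edges | ready=[] | order so far=[3, 4, 1, 0, 2]
New canonical toposort: [3, 4, 1, 0, 2]
Compare positions:
  Node 0: index 3 -> 3 (same)
  Node 1: index 2 -> 2 (same)
  Node 2: index 4 -> 4 (same)
  Node 3: index 0 -> 0 (same)
  Node 4: index 1 -> 1 (same)
Nodes that changed position: none

Answer: none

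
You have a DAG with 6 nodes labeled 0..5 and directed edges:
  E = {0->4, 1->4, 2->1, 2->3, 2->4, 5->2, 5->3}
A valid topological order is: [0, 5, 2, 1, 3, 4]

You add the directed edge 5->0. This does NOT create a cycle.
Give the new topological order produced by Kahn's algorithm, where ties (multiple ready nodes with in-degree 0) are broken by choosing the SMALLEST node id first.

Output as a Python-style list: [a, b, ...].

Old toposort: [0, 5, 2, 1, 3, 4]
Added edge: 5->0
Position of 5 (1) > position of 0 (0). Must reorder: 5 must now come before 0.
Run Kahn's algorithm (break ties by smallest node id):
  initial in-degrees: [1, 1, 1, 2, 3, 0]
  ready (indeg=0): [5]
  pop 5: indeg[0]->0; indeg[2]->0; indeg[3]->1 | ready=[0, 2] | order so far=[5]
  pop 0: indeg[4]->2 | ready=[2] | order so far=[5, 0]
  pop 2: indeg[1]->0; indeg[3]->0; indeg[4]->1 | ready=[1, 3] | order so far=[5, 0, 2]
  pop 1: indeg[4]->0 | ready=[3, 4] | order so far=[5, 0, 2, 1]
  pop 3: no out-edges | ready=[4] | order so far=[5, 0, 2, 1, 3]
  pop 4: no out-edges | ready=[] | order so far=[5, 0, 2, 1, 3, 4]
  Result: [5, 0, 2, 1, 3, 4]

Answer: [5, 0, 2, 1, 3, 4]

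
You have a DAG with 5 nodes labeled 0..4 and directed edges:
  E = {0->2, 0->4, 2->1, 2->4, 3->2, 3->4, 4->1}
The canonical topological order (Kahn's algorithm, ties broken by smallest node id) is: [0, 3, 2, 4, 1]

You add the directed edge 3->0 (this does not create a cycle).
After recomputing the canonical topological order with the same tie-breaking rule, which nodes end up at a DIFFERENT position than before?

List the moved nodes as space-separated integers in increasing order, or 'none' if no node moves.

Old toposort: [0, 3, 2, 4, 1]
Added edge 3->0
Recompute Kahn (smallest-id tiebreak):
  initial in-degrees: [1, 2, 2, 0, 3]
  ready (indeg=0): [3]
  pop 3: indeg[0]->0; indeg[2]->1; indeg[4]->2 | ready=[0] | order so far=[3]
  pop 0: indeg[2]->0; indeg[4]->1 | ready=[2] | order so far=[3, 0]
  pop 2: indeg[1]->1; indeg[4]->0 | ready=[4] | order so far=[3, 0, 2]
  pop 4: indeg[1]->0 | ready=[1] | order so far=[3, 0, 2, 4]
  pop 1: no out-edges | ready=[] | order so far=[3, 0, 2, 4, 1]
New canonical toposort: [3, 0, 2, 4, 1]
Compare positions:
  Node 0: index 0 -> 1 (moved)
  Node 1: index 4 -> 4 (same)
  Node 2: index 2 -> 2 (same)
  Node 3: index 1 -> 0 (moved)
  Node 4: index 3 -> 3 (same)
Nodes that changed position: 0 3

Answer: 0 3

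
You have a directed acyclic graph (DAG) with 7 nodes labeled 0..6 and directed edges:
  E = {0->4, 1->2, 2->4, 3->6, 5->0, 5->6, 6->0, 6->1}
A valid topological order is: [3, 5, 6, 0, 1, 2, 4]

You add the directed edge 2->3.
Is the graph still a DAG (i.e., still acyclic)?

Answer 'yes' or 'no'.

Answer: no

Derivation:
Given toposort: [3, 5, 6, 0, 1, 2, 4]
Position of 2: index 5; position of 3: index 0
New edge 2->3: backward (u after v in old order)
Backward edge: old toposort is now invalid. Check if this creates a cycle.
Does 3 already reach 2? Reachable from 3: [0, 1, 2, 3, 4, 6]. YES -> cycle!
Still a DAG? no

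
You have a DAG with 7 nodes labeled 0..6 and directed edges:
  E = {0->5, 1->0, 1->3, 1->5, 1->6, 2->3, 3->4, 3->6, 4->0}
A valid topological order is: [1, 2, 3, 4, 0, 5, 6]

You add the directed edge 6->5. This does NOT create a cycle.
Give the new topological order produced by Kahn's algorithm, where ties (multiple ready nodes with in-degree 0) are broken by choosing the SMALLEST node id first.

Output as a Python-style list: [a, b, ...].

Answer: [1, 2, 3, 4, 0, 6, 5]

Derivation:
Old toposort: [1, 2, 3, 4, 0, 5, 6]
Added edge: 6->5
Position of 6 (6) > position of 5 (5). Must reorder: 6 must now come before 5.
Run Kahn's algorithm (break ties by smallest node id):
  initial in-degrees: [2, 0, 0, 2, 1, 3, 2]
  ready (indeg=0): [1, 2]
  pop 1: indeg[0]->1; indeg[3]->1; indeg[5]->2; indeg[6]->1 | ready=[2] | order so far=[1]
  pop 2: indeg[3]->0 | ready=[3] | order so far=[1, 2]
  pop 3: indeg[4]->0; indeg[6]->0 | ready=[4, 6] | order so far=[1, 2, 3]
  pop 4: indeg[0]->0 | ready=[0, 6] | order so far=[1, 2, 3, 4]
  pop 0: indeg[5]->1 | ready=[6] | order so far=[1, 2, 3, 4, 0]
  pop 6: indeg[5]->0 | ready=[5] | order so far=[1, 2, 3, 4, 0, 6]
  pop 5: no out-edges | ready=[] | order so far=[1, 2, 3, 4, 0, 6, 5]
  Result: [1, 2, 3, 4, 0, 6, 5]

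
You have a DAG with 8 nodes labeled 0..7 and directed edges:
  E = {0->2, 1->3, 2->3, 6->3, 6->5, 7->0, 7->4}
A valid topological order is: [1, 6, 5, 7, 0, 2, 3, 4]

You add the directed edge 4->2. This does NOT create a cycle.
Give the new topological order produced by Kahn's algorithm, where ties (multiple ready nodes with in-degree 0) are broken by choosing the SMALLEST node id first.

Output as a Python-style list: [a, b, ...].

Answer: [1, 6, 5, 7, 0, 4, 2, 3]

Derivation:
Old toposort: [1, 6, 5, 7, 0, 2, 3, 4]
Added edge: 4->2
Position of 4 (7) > position of 2 (5). Must reorder: 4 must now come before 2.
Run Kahn's algorithm (break ties by smallest node id):
  initial in-degrees: [1, 0, 2, 3, 1, 1, 0, 0]
  ready (indeg=0): [1, 6, 7]
  pop 1: indeg[3]->2 | ready=[6, 7] | order so far=[1]
  pop 6: indeg[3]->1; indeg[5]->0 | ready=[5, 7] | order so far=[1, 6]
  pop 5: no out-edges | ready=[7] | order so far=[1, 6, 5]
  pop 7: indeg[0]->0; indeg[4]->0 | ready=[0, 4] | order so far=[1, 6, 5, 7]
  pop 0: indeg[2]->1 | ready=[4] | order so far=[1, 6, 5, 7, 0]
  pop 4: indeg[2]->0 | ready=[2] | order so far=[1, 6, 5, 7, 0, 4]
  pop 2: indeg[3]->0 | ready=[3] | order so far=[1, 6, 5, 7, 0, 4, 2]
  pop 3: no out-edges | ready=[] | order so far=[1, 6, 5, 7, 0, 4, 2, 3]
  Result: [1, 6, 5, 7, 0, 4, 2, 3]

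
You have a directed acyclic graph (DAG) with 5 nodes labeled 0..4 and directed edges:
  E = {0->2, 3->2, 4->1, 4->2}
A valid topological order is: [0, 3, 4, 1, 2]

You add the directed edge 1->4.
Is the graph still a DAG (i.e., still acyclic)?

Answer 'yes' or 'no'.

Given toposort: [0, 3, 4, 1, 2]
Position of 1: index 3; position of 4: index 2
New edge 1->4: backward (u after v in old order)
Backward edge: old toposort is now invalid. Check if this creates a cycle.
Does 4 already reach 1? Reachable from 4: [1, 2, 4]. YES -> cycle!
Still a DAG? no

Answer: no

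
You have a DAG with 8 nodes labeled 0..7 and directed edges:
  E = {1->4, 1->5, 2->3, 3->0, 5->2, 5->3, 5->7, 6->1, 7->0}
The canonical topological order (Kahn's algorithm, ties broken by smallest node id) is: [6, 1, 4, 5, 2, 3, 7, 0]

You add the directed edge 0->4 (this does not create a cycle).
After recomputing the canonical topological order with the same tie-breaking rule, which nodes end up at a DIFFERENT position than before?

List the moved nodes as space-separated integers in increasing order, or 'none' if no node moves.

Answer: 0 2 3 4 5 7

Derivation:
Old toposort: [6, 1, 4, 5, 2, 3, 7, 0]
Added edge 0->4
Recompute Kahn (smallest-id tiebreak):
  initial in-degrees: [2, 1, 1, 2, 2, 1, 0, 1]
  ready (indeg=0): [6]
  pop 6: indeg[1]->0 | ready=[1] | order so far=[6]
  pop 1: indeg[4]->1; indeg[5]->0 | ready=[5] | order so far=[6, 1]
  pop 5: indeg[2]->0; indeg[3]->1; indeg[7]->0 | ready=[2, 7] | order so far=[6, 1, 5]
  pop 2: indeg[3]->0 | ready=[3, 7] | order so far=[6, 1, 5, 2]
  pop 3: indeg[0]->1 | ready=[7] | order so far=[6, 1, 5, 2, 3]
  pop 7: indeg[0]->0 | ready=[0] | order so far=[6, 1, 5, 2, 3, 7]
  pop 0: indeg[4]->0 | ready=[4] | order so far=[6, 1, 5, 2, 3, 7, 0]
  pop 4: no out-edges | ready=[] | order so far=[6, 1, 5, 2, 3, 7, 0, 4]
New canonical toposort: [6, 1, 5, 2, 3, 7, 0, 4]
Compare positions:
  Node 0: index 7 -> 6 (moved)
  Node 1: index 1 -> 1 (same)
  Node 2: index 4 -> 3 (moved)
  Node 3: index 5 -> 4 (moved)
  Node 4: index 2 -> 7 (moved)
  Node 5: index 3 -> 2 (moved)
  Node 6: index 0 -> 0 (same)
  Node 7: index 6 -> 5 (moved)
Nodes that changed position: 0 2 3 4 5 7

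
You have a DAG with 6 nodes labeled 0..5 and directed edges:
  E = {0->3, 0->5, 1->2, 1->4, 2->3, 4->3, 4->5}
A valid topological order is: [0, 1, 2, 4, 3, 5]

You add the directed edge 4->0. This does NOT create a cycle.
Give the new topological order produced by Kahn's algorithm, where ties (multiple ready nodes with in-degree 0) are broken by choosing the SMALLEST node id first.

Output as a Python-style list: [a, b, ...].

Answer: [1, 2, 4, 0, 3, 5]

Derivation:
Old toposort: [0, 1, 2, 4, 3, 5]
Added edge: 4->0
Position of 4 (3) > position of 0 (0). Must reorder: 4 must now come before 0.
Run Kahn's algorithm (break ties by smallest node id):
  initial in-degrees: [1, 0, 1, 3, 1, 2]
  ready (indeg=0): [1]
  pop 1: indeg[2]->0; indeg[4]->0 | ready=[2, 4] | order so far=[1]
  pop 2: indeg[3]->2 | ready=[4] | order so far=[1, 2]
  pop 4: indeg[0]->0; indeg[3]->1; indeg[5]->1 | ready=[0] | order so far=[1, 2, 4]
  pop 0: indeg[3]->0; indeg[5]->0 | ready=[3, 5] | order so far=[1, 2, 4, 0]
  pop 3: no out-edges | ready=[5] | order so far=[1, 2, 4, 0, 3]
  pop 5: no out-edges | ready=[] | order so far=[1, 2, 4, 0, 3, 5]
  Result: [1, 2, 4, 0, 3, 5]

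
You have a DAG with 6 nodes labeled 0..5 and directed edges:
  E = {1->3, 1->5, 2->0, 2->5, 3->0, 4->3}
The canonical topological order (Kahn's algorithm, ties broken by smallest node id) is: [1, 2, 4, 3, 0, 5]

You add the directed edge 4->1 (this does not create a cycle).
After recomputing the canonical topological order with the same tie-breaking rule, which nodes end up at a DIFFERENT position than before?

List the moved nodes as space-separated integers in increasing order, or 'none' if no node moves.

Answer: 1 2 4

Derivation:
Old toposort: [1, 2, 4, 3, 0, 5]
Added edge 4->1
Recompute Kahn (smallest-id tiebreak):
  initial in-degrees: [2, 1, 0, 2, 0, 2]
  ready (indeg=0): [2, 4]
  pop 2: indeg[0]->1; indeg[5]->1 | ready=[4] | order so far=[2]
  pop 4: indeg[1]->0; indeg[3]->1 | ready=[1] | order so far=[2, 4]
  pop 1: indeg[3]->0; indeg[5]->0 | ready=[3, 5] | order so far=[2, 4, 1]
  pop 3: indeg[0]->0 | ready=[0, 5] | order so far=[2, 4, 1, 3]
  pop 0: no out-edges | ready=[5] | order so far=[2, 4, 1, 3, 0]
  pop 5: no out-edges | ready=[] | order so far=[2, 4, 1, 3, 0, 5]
New canonical toposort: [2, 4, 1, 3, 0, 5]
Compare positions:
  Node 0: index 4 -> 4 (same)
  Node 1: index 0 -> 2 (moved)
  Node 2: index 1 -> 0 (moved)
  Node 3: index 3 -> 3 (same)
  Node 4: index 2 -> 1 (moved)
  Node 5: index 5 -> 5 (same)
Nodes that changed position: 1 2 4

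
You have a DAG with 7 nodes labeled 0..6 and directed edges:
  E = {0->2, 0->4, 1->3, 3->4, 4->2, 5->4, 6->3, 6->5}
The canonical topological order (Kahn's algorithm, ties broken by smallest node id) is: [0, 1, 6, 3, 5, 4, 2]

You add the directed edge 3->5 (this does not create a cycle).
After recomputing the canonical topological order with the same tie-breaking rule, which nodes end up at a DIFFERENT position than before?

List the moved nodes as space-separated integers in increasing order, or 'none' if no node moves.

Old toposort: [0, 1, 6, 3, 5, 4, 2]
Added edge 3->5
Recompute Kahn (smallest-id tiebreak):
  initial in-degrees: [0, 0, 2, 2, 3, 2, 0]
  ready (indeg=0): [0, 1, 6]
  pop 0: indeg[2]->1; indeg[4]->2 | ready=[1, 6] | order so far=[0]
  pop 1: indeg[3]->1 | ready=[6] | order so far=[0, 1]
  pop 6: indeg[3]->0; indeg[5]->1 | ready=[3] | order so far=[0, 1, 6]
  pop 3: indeg[4]->1; indeg[5]->0 | ready=[5] | order so far=[0, 1, 6, 3]
  pop 5: indeg[4]->0 | ready=[4] | order so far=[0, 1, 6, 3, 5]
  pop 4: indeg[2]->0 | ready=[2] | order so far=[0, 1, 6, 3, 5, 4]
  pop 2: no out-edges | ready=[] | order so far=[0, 1, 6, 3, 5, 4, 2]
New canonical toposort: [0, 1, 6, 3, 5, 4, 2]
Compare positions:
  Node 0: index 0 -> 0 (same)
  Node 1: index 1 -> 1 (same)
  Node 2: index 6 -> 6 (same)
  Node 3: index 3 -> 3 (same)
  Node 4: index 5 -> 5 (same)
  Node 5: index 4 -> 4 (same)
  Node 6: index 2 -> 2 (same)
Nodes that changed position: none

Answer: none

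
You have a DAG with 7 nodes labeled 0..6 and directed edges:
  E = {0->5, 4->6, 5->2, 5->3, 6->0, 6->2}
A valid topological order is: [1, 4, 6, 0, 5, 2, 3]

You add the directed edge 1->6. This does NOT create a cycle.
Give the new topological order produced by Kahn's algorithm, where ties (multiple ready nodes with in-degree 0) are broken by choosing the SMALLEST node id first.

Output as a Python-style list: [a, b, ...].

Answer: [1, 4, 6, 0, 5, 2, 3]

Derivation:
Old toposort: [1, 4, 6, 0, 5, 2, 3]
Added edge: 1->6
Position of 1 (0) < position of 6 (2). Old order still valid.
Run Kahn's algorithm (break ties by smallest node id):
  initial in-degrees: [1, 0, 2, 1, 0, 1, 2]
  ready (indeg=0): [1, 4]
  pop 1: indeg[6]->1 | ready=[4] | order so far=[1]
  pop 4: indeg[6]->0 | ready=[6] | order so far=[1, 4]
  pop 6: indeg[0]->0; indeg[2]->1 | ready=[0] | order so far=[1, 4, 6]
  pop 0: indeg[5]->0 | ready=[5] | order so far=[1, 4, 6, 0]
  pop 5: indeg[2]->0; indeg[3]->0 | ready=[2, 3] | order so far=[1, 4, 6, 0, 5]
  pop 2: no out-edges | ready=[3] | order so far=[1, 4, 6, 0, 5, 2]
  pop 3: no out-edges | ready=[] | order so far=[1, 4, 6, 0, 5, 2, 3]
  Result: [1, 4, 6, 0, 5, 2, 3]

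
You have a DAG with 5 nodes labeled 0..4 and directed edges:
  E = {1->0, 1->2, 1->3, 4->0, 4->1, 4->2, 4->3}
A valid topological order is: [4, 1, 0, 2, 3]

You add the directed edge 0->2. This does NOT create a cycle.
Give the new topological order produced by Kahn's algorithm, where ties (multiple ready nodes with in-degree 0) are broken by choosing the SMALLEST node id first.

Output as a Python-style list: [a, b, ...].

Old toposort: [4, 1, 0, 2, 3]
Added edge: 0->2
Position of 0 (2) < position of 2 (3). Old order still valid.
Run Kahn's algorithm (break ties by smallest node id):
  initial in-degrees: [2, 1, 3, 2, 0]
  ready (indeg=0): [4]
  pop 4: indeg[0]->1; indeg[1]->0; indeg[2]->2; indeg[3]->1 | ready=[1] | order so far=[4]
  pop 1: indeg[0]->0; indeg[2]->1; indeg[3]->0 | ready=[0, 3] | order so far=[4, 1]
  pop 0: indeg[2]->0 | ready=[2, 3] | order so far=[4, 1, 0]
  pop 2: no out-edges | ready=[3] | order so far=[4, 1, 0, 2]
  pop 3: no out-edges | ready=[] | order so far=[4, 1, 0, 2, 3]
  Result: [4, 1, 0, 2, 3]

Answer: [4, 1, 0, 2, 3]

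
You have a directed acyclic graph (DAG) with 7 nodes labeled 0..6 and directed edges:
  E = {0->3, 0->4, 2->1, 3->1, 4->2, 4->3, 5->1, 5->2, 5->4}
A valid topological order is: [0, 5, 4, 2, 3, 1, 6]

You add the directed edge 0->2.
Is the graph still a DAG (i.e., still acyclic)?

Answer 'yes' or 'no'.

Given toposort: [0, 5, 4, 2, 3, 1, 6]
Position of 0: index 0; position of 2: index 3
New edge 0->2: forward
Forward edge: respects the existing order. Still a DAG, same toposort still valid.
Still a DAG? yes

Answer: yes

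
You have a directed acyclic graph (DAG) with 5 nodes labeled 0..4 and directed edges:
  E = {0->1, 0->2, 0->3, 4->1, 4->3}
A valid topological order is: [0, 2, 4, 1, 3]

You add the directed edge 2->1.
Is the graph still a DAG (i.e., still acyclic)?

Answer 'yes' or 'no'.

Answer: yes

Derivation:
Given toposort: [0, 2, 4, 1, 3]
Position of 2: index 1; position of 1: index 3
New edge 2->1: forward
Forward edge: respects the existing order. Still a DAG, same toposort still valid.
Still a DAG? yes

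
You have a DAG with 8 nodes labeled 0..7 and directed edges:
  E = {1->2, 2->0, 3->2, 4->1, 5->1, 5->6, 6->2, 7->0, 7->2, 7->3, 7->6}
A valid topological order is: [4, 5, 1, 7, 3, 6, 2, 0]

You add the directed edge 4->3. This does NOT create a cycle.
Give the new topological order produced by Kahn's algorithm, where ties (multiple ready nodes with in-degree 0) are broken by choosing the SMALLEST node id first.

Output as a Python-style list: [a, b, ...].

Answer: [4, 5, 1, 7, 3, 6, 2, 0]

Derivation:
Old toposort: [4, 5, 1, 7, 3, 6, 2, 0]
Added edge: 4->3
Position of 4 (0) < position of 3 (4). Old order still valid.
Run Kahn's algorithm (break ties by smallest node id):
  initial in-degrees: [2, 2, 4, 2, 0, 0, 2, 0]
  ready (indeg=0): [4, 5, 7]
  pop 4: indeg[1]->1; indeg[3]->1 | ready=[5, 7] | order so far=[4]
  pop 5: indeg[1]->0; indeg[6]->1 | ready=[1, 7] | order so far=[4, 5]
  pop 1: indeg[2]->3 | ready=[7] | order so far=[4, 5, 1]
  pop 7: indeg[0]->1; indeg[2]->2; indeg[3]->0; indeg[6]->0 | ready=[3, 6] | order so far=[4, 5, 1, 7]
  pop 3: indeg[2]->1 | ready=[6] | order so far=[4, 5, 1, 7, 3]
  pop 6: indeg[2]->0 | ready=[2] | order so far=[4, 5, 1, 7, 3, 6]
  pop 2: indeg[0]->0 | ready=[0] | order so far=[4, 5, 1, 7, 3, 6, 2]
  pop 0: no out-edges | ready=[] | order so far=[4, 5, 1, 7, 3, 6, 2, 0]
  Result: [4, 5, 1, 7, 3, 6, 2, 0]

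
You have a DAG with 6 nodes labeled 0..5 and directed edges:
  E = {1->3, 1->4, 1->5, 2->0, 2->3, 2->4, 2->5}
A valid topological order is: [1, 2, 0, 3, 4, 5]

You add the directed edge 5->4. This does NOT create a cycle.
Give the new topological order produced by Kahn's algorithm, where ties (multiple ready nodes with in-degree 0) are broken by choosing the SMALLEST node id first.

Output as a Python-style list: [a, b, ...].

Old toposort: [1, 2, 0, 3, 4, 5]
Added edge: 5->4
Position of 5 (5) > position of 4 (4). Must reorder: 5 must now come before 4.
Run Kahn's algorithm (break ties by smallest node id):
  initial in-degrees: [1, 0, 0, 2, 3, 2]
  ready (indeg=0): [1, 2]
  pop 1: indeg[3]->1; indeg[4]->2; indeg[5]->1 | ready=[2] | order so far=[1]
  pop 2: indeg[0]->0; indeg[3]->0; indeg[4]->1; indeg[5]->0 | ready=[0, 3, 5] | order so far=[1, 2]
  pop 0: no out-edges | ready=[3, 5] | order so far=[1, 2, 0]
  pop 3: no out-edges | ready=[5] | order so far=[1, 2, 0, 3]
  pop 5: indeg[4]->0 | ready=[4] | order so far=[1, 2, 0, 3, 5]
  pop 4: no out-edges | ready=[] | order so far=[1, 2, 0, 3, 5, 4]
  Result: [1, 2, 0, 3, 5, 4]

Answer: [1, 2, 0, 3, 5, 4]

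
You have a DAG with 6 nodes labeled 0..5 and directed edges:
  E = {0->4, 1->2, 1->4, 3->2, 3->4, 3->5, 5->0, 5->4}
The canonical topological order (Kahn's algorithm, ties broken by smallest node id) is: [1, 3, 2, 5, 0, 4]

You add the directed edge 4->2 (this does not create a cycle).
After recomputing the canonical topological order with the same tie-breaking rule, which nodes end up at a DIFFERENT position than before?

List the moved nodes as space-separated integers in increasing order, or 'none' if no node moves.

Answer: 0 2 4 5

Derivation:
Old toposort: [1, 3, 2, 5, 0, 4]
Added edge 4->2
Recompute Kahn (smallest-id tiebreak):
  initial in-degrees: [1, 0, 3, 0, 4, 1]
  ready (indeg=0): [1, 3]
  pop 1: indeg[2]->2; indeg[4]->3 | ready=[3] | order so far=[1]
  pop 3: indeg[2]->1; indeg[4]->2; indeg[5]->0 | ready=[5] | order so far=[1, 3]
  pop 5: indeg[0]->0; indeg[4]->1 | ready=[0] | order so far=[1, 3, 5]
  pop 0: indeg[4]->0 | ready=[4] | order so far=[1, 3, 5, 0]
  pop 4: indeg[2]->0 | ready=[2] | order so far=[1, 3, 5, 0, 4]
  pop 2: no out-edges | ready=[] | order so far=[1, 3, 5, 0, 4, 2]
New canonical toposort: [1, 3, 5, 0, 4, 2]
Compare positions:
  Node 0: index 4 -> 3 (moved)
  Node 1: index 0 -> 0 (same)
  Node 2: index 2 -> 5 (moved)
  Node 3: index 1 -> 1 (same)
  Node 4: index 5 -> 4 (moved)
  Node 5: index 3 -> 2 (moved)
Nodes that changed position: 0 2 4 5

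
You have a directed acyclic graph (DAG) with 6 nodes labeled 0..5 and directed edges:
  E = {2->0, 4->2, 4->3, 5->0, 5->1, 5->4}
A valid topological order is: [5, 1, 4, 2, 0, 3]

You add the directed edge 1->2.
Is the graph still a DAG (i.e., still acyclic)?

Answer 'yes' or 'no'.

Given toposort: [5, 1, 4, 2, 0, 3]
Position of 1: index 1; position of 2: index 3
New edge 1->2: forward
Forward edge: respects the existing order. Still a DAG, same toposort still valid.
Still a DAG? yes

Answer: yes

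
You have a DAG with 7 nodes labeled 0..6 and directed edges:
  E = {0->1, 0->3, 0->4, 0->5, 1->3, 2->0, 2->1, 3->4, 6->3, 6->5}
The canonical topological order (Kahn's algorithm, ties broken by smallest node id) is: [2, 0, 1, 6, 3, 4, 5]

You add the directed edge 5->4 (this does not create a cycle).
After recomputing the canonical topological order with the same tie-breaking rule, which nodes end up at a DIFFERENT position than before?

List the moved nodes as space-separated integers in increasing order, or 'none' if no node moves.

Old toposort: [2, 0, 1, 6, 3, 4, 5]
Added edge 5->4
Recompute Kahn (smallest-id tiebreak):
  initial in-degrees: [1, 2, 0, 3, 3, 2, 0]
  ready (indeg=0): [2, 6]
  pop 2: indeg[0]->0; indeg[1]->1 | ready=[0, 6] | order so far=[2]
  pop 0: indeg[1]->0; indeg[3]->2; indeg[4]->2; indeg[5]->1 | ready=[1, 6] | order so far=[2, 0]
  pop 1: indeg[3]->1 | ready=[6] | order so far=[2, 0, 1]
  pop 6: indeg[3]->0; indeg[5]->0 | ready=[3, 5] | order so far=[2, 0, 1, 6]
  pop 3: indeg[4]->1 | ready=[5] | order so far=[2, 0, 1, 6, 3]
  pop 5: indeg[4]->0 | ready=[4] | order so far=[2, 0, 1, 6, 3, 5]
  pop 4: no out-edges | ready=[] | order so far=[2, 0, 1, 6, 3, 5, 4]
New canonical toposort: [2, 0, 1, 6, 3, 5, 4]
Compare positions:
  Node 0: index 1 -> 1 (same)
  Node 1: index 2 -> 2 (same)
  Node 2: index 0 -> 0 (same)
  Node 3: index 4 -> 4 (same)
  Node 4: index 5 -> 6 (moved)
  Node 5: index 6 -> 5 (moved)
  Node 6: index 3 -> 3 (same)
Nodes that changed position: 4 5

Answer: 4 5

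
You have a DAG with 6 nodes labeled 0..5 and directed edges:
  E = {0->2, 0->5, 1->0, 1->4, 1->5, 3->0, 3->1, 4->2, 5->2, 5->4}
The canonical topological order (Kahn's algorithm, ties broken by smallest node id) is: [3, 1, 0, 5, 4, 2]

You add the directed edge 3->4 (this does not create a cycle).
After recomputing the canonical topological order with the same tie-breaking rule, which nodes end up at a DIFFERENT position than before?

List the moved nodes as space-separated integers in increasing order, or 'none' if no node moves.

Old toposort: [3, 1, 0, 5, 4, 2]
Added edge 3->4
Recompute Kahn (smallest-id tiebreak):
  initial in-degrees: [2, 1, 3, 0, 3, 2]
  ready (indeg=0): [3]
  pop 3: indeg[0]->1; indeg[1]->0; indeg[4]->2 | ready=[1] | order so far=[3]
  pop 1: indeg[0]->0; indeg[4]->1; indeg[5]->1 | ready=[0] | order so far=[3, 1]
  pop 0: indeg[2]->2; indeg[5]->0 | ready=[5] | order so far=[3, 1, 0]
  pop 5: indeg[2]->1; indeg[4]->0 | ready=[4] | order so far=[3, 1, 0, 5]
  pop 4: indeg[2]->0 | ready=[2] | order so far=[3, 1, 0, 5, 4]
  pop 2: no out-edges | ready=[] | order so far=[3, 1, 0, 5, 4, 2]
New canonical toposort: [3, 1, 0, 5, 4, 2]
Compare positions:
  Node 0: index 2 -> 2 (same)
  Node 1: index 1 -> 1 (same)
  Node 2: index 5 -> 5 (same)
  Node 3: index 0 -> 0 (same)
  Node 4: index 4 -> 4 (same)
  Node 5: index 3 -> 3 (same)
Nodes that changed position: none

Answer: none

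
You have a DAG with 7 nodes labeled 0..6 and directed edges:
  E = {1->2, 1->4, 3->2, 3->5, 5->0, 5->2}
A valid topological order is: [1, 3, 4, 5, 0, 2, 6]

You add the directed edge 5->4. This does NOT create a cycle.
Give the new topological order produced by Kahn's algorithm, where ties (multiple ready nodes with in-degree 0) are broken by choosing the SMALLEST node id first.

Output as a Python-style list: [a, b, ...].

Answer: [1, 3, 5, 0, 2, 4, 6]

Derivation:
Old toposort: [1, 3, 4, 5, 0, 2, 6]
Added edge: 5->4
Position of 5 (3) > position of 4 (2). Must reorder: 5 must now come before 4.
Run Kahn's algorithm (break ties by smallest node id):
  initial in-degrees: [1, 0, 3, 0, 2, 1, 0]
  ready (indeg=0): [1, 3, 6]
  pop 1: indeg[2]->2; indeg[4]->1 | ready=[3, 6] | order so far=[1]
  pop 3: indeg[2]->1; indeg[5]->0 | ready=[5, 6] | order so far=[1, 3]
  pop 5: indeg[0]->0; indeg[2]->0; indeg[4]->0 | ready=[0, 2, 4, 6] | order so far=[1, 3, 5]
  pop 0: no out-edges | ready=[2, 4, 6] | order so far=[1, 3, 5, 0]
  pop 2: no out-edges | ready=[4, 6] | order so far=[1, 3, 5, 0, 2]
  pop 4: no out-edges | ready=[6] | order so far=[1, 3, 5, 0, 2, 4]
  pop 6: no out-edges | ready=[] | order so far=[1, 3, 5, 0, 2, 4, 6]
  Result: [1, 3, 5, 0, 2, 4, 6]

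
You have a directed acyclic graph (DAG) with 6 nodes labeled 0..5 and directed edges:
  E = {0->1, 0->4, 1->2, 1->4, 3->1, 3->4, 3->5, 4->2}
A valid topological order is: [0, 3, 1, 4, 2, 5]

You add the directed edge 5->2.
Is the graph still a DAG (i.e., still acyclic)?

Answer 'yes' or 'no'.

Answer: yes

Derivation:
Given toposort: [0, 3, 1, 4, 2, 5]
Position of 5: index 5; position of 2: index 4
New edge 5->2: backward (u after v in old order)
Backward edge: old toposort is now invalid. Check if this creates a cycle.
Does 2 already reach 5? Reachable from 2: [2]. NO -> still a DAG (reorder needed).
Still a DAG? yes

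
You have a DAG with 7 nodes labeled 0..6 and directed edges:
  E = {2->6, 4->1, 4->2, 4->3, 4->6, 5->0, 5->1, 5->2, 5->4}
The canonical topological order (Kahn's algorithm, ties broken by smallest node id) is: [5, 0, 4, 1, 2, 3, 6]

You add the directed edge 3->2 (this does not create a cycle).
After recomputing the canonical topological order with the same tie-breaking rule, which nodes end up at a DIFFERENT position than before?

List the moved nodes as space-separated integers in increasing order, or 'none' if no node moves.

Old toposort: [5, 0, 4, 1, 2, 3, 6]
Added edge 3->2
Recompute Kahn (smallest-id tiebreak):
  initial in-degrees: [1, 2, 3, 1, 1, 0, 2]
  ready (indeg=0): [5]
  pop 5: indeg[0]->0; indeg[1]->1; indeg[2]->2; indeg[4]->0 | ready=[0, 4] | order so far=[5]
  pop 0: no out-edges | ready=[4] | order so far=[5, 0]
  pop 4: indeg[1]->0; indeg[2]->1; indeg[3]->0; indeg[6]->1 | ready=[1, 3] | order so far=[5, 0, 4]
  pop 1: no out-edges | ready=[3] | order so far=[5, 0, 4, 1]
  pop 3: indeg[2]->0 | ready=[2] | order so far=[5, 0, 4, 1, 3]
  pop 2: indeg[6]->0 | ready=[6] | order so far=[5, 0, 4, 1, 3, 2]
  pop 6: no out-edges | ready=[] | order so far=[5, 0, 4, 1, 3, 2, 6]
New canonical toposort: [5, 0, 4, 1, 3, 2, 6]
Compare positions:
  Node 0: index 1 -> 1 (same)
  Node 1: index 3 -> 3 (same)
  Node 2: index 4 -> 5 (moved)
  Node 3: index 5 -> 4 (moved)
  Node 4: index 2 -> 2 (same)
  Node 5: index 0 -> 0 (same)
  Node 6: index 6 -> 6 (same)
Nodes that changed position: 2 3

Answer: 2 3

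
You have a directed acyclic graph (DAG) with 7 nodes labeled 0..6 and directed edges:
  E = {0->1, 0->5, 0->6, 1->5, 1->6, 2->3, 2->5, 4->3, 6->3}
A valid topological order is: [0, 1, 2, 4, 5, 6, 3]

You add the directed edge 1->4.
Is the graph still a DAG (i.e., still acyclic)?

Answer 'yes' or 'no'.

Given toposort: [0, 1, 2, 4, 5, 6, 3]
Position of 1: index 1; position of 4: index 3
New edge 1->4: forward
Forward edge: respects the existing order. Still a DAG, same toposort still valid.
Still a DAG? yes

Answer: yes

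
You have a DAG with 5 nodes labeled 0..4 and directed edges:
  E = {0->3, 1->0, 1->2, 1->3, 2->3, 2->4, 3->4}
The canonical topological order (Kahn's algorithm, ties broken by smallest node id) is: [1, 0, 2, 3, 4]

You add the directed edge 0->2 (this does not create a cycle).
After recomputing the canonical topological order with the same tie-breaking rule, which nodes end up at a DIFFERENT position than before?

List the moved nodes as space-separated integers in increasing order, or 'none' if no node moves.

Old toposort: [1, 0, 2, 3, 4]
Added edge 0->2
Recompute Kahn (smallest-id tiebreak):
  initial in-degrees: [1, 0, 2, 3, 2]
  ready (indeg=0): [1]
  pop 1: indeg[0]->0; indeg[2]->1; indeg[3]->2 | ready=[0] | order so far=[1]
  pop 0: indeg[2]->0; indeg[3]->1 | ready=[2] | order so far=[1, 0]
  pop 2: indeg[3]->0; indeg[4]->1 | ready=[3] | order so far=[1, 0, 2]
  pop 3: indeg[4]->0 | ready=[4] | order so far=[1, 0, 2, 3]
  pop 4: no out-edges | ready=[] | order so far=[1, 0, 2, 3, 4]
New canonical toposort: [1, 0, 2, 3, 4]
Compare positions:
  Node 0: index 1 -> 1 (same)
  Node 1: index 0 -> 0 (same)
  Node 2: index 2 -> 2 (same)
  Node 3: index 3 -> 3 (same)
  Node 4: index 4 -> 4 (same)
Nodes that changed position: none

Answer: none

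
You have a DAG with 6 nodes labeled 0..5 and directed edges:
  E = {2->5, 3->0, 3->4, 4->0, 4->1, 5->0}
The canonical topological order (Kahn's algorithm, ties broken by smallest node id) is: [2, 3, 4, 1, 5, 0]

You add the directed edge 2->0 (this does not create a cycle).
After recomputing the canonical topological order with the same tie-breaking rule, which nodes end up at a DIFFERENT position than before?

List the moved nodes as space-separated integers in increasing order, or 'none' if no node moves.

Old toposort: [2, 3, 4, 1, 5, 0]
Added edge 2->0
Recompute Kahn (smallest-id tiebreak):
  initial in-degrees: [4, 1, 0, 0, 1, 1]
  ready (indeg=0): [2, 3]
  pop 2: indeg[0]->3; indeg[5]->0 | ready=[3, 5] | order so far=[2]
  pop 3: indeg[0]->2; indeg[4]->0 | ready=[4, 5] | order so far=[2, 3]
  pop 4: indeg[0]->1; indeg[1]->0 | ready=[1, 5] | order so far=[2, 3, 4]
  pop 1: no out-edges | ready=[5] | order so far=[2, 3, 4, 1]
  pop 5: indeg[0]->0 | ready=[0] | order so far=[2, 3, 4, 1, 5]
  pop 0: no out-edges | ready=[] | order so far=[2, 3, 4, 1, 5, 0]
New canonical toposort: [2, 3, 4, 1, 5, 0]
Compare positions:
  Node 0: index 5 -> 5 (same)
  Node 1: index 3 -> 3 (same)
  Node 2: index 0 -> 0 (same)
  Node 3: index 1 -> 1 (same)
  Node 4: index 2 -> 2 (same)
  Node 5: index 4 -> 4 (same)
Nodes that changed position: none

Answer: none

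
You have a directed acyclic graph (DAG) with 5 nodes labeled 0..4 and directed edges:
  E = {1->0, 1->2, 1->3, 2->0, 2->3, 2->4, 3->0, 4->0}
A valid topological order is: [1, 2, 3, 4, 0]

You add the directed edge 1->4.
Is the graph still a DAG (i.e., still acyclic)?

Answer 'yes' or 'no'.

Answer: yes

Derivation:
Given toposort: [1, 2, 3, 4, 0]
Position of 1: index 0; position of 4: index 3
New edge 1->4: forward
Forward edge: respects the existing order. Still a DAG, same toposort still valid.
Still a DAG? yes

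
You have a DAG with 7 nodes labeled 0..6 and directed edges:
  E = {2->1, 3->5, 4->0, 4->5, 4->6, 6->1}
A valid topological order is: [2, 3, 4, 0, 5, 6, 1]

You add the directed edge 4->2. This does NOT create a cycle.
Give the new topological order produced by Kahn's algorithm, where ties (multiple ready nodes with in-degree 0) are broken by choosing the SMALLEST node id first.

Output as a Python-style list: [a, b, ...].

Answer: [3, 4, 0, 2, 5, 6, 1]

Derivation:
Old toposort: [2, 3, 4, 0, 5, 6, 1]
Added edge: 4->2
Position of 4 (2) > position of 2 (0). Must reorder: 4 must now come before 2.
Run Kahn's algorithm (break ties by smallest node id):
  initial in-degrees: [1, 2, 1, 0, 0, 2, 1]
  ready (indeg=0): [3, 4]
  pop 3: indeg[5]->1 | ready=[4] | order so far=[3]
  pop 4: indeg[0]->0; indeg[2]->0; indeg[5]->0; indeg[6]->0 | ready=[0, 2, 5, 6] | order so far=[3, 4]
  pop 0: no out-edges | ready=[2, 5, 6] | order so far=[3, 4, 0]
  pop 2: indeg[1]->1 | ready=[5, 6] | order so far=[3, 4, 0, 2]
  pop 5: no out-edges | ready=[6] | order so far=[3, 4, 0, 2, 5]
  pop 6: indeg[1]->0 | ready=[1] | order so far=[3, 4, 0, 2, 5, 6]
  pop 1: no out-edges | ready=[] | order so far=[3, 4, 0, 2, 5, 6, 1]
  Result: [3, 4, 0, 2, 5, 6, 1]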